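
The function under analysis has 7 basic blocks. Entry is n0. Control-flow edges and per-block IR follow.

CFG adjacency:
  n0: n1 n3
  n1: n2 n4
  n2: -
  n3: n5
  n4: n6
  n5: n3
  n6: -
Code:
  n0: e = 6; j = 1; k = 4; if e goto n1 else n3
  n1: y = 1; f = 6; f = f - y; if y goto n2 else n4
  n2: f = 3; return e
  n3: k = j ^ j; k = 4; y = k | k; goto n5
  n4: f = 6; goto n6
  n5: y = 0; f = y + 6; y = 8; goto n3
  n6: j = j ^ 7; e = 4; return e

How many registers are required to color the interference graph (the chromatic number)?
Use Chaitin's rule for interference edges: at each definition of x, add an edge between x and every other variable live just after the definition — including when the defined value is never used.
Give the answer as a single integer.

Answer: 4

Working:
Block summaries:
  n0 def {e,j,k} use ∅
  n1 def {f,y} use ∅
  n2 def {f} use {e}
  n3 def {k,y} use {j}
  n4 def {f} use ∅
  n5 def {f,y} use ∅
  n6 def {e,j} use {j}

Backward fixpoint:
  n0 li=∅ lo={e,j}
  n1 li={e,j} lo={e,j}
  n2 li={e} lo=∅
  n3 li={j} lo={j}
  n4 li={j} lo={j}
  n5 li={j} lo={j}
  n6 li={j} lo=∅

Interfere edges:
  e — {f,j,k,y}
  f — {e,j,y}
  j — {e,f,k,y}
  k — {e,j}
  y — {e,f,j}

Registers:
  {e,f,j,y} pairwise interfere (4-clique) ⇒ χ ≥ 4
  assign e→r0 f→r2 j→r1 k→r2 y→r3 — no edge inside a register ⇒ χ ≤ 4
  χ = 4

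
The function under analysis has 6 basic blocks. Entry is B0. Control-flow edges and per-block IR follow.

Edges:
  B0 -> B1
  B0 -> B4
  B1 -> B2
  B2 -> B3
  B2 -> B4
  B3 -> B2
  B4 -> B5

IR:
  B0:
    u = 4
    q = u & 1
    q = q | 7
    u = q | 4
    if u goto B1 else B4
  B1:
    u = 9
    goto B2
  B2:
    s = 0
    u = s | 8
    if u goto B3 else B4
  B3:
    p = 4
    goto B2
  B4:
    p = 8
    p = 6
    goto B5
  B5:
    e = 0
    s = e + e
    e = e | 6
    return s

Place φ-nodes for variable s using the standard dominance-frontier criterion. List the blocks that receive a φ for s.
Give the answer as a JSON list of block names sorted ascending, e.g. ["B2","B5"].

idom tree: B1←B0 B2←B1 B3←B2 B4←B0 B5←B4
Join-block Dom:
  B2: preds {B1,B3}: {B0,B1} ∩ {B0,B1,B2,B3} = {B0,B1}; idom=B1
  B4: preds {B0,B2}: {B0} ∩ {B0,B1,B2} = {B0}; idom=B0

DF walk-up:
  B2←B1: walk · to B1
  B2←B3: walk B3→B2 to B1
  B4←B0: walk · to B0
  B4←B2: walk B2→B1 to B0
  B0: DF=∅
  B1: DF={B4}
  B2: DF={B2,B4}
  B3: DF={B2}
  B4: DF=∅
  B5: DF=∅

φ for s: defs {B2,B5}
  DF⁺ = {B2,B4}

Answer: ["B2", "B4"]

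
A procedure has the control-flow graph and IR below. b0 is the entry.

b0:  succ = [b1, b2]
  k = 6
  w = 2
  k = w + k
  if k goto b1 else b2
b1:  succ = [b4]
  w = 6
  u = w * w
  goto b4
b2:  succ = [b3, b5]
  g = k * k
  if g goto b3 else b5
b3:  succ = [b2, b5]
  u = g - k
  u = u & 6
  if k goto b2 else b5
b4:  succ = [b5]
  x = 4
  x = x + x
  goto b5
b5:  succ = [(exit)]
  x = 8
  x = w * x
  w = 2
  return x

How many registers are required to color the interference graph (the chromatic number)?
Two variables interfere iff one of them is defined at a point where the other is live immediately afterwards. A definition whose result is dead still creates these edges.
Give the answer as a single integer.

Block summaries:
  b0: {k,w} / ∅
  b1: {u,w} / ∅
  b2: {g} / {k}
  b3: {u} / {g,k}
  b4: {x} / ∅
  b5: {w,x} / {w}

Live sets:
  b0 li=∅ lo={k,w}
  b1 li=∅ lo={w}
  b2 li={k,w} lo={g,k,w}
  b3 li={g,k,w} lo={k,w}
  b4 li={w} lo={w}
  b5 li={w} lo=∅

Conflict graph:
  g↔{k,w}
  k↔{g,u,w}
  u↔{k,w}
  w↔{g,k,u,x}
  x↔{w}

Registers:
  {g,k,w} pairwise interfere (3-clique) ⇒ χ ≥ 3
  3-colouring: c0={w}  c1={k,x}  c2={g,u}
  χ = 3

Answer: 3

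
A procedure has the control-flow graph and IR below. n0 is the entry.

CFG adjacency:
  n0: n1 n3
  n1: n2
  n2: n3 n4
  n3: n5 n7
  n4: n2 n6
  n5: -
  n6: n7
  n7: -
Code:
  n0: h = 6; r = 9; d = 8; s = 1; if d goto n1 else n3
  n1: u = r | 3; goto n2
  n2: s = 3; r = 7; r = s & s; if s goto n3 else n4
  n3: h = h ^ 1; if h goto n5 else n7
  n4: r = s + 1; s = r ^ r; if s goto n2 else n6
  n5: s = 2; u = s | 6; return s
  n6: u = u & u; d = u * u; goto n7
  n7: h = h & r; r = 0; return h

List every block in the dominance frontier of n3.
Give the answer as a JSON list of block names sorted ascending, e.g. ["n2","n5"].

Answer: ["n7"]

Analysis:
idom tree: n1←n0 n2←n1 n3←n0 n4←n2 n5←n3 n6←n4 n7←n0
Join-block Dom:
  n2: preds {n1,n4}: {n0,n1} ∩ {n0,n1,n2,n4} = {n0,n1}; idom=n1
  n3: preds {n0,n2}: {n0} ∩ {n0,n1,n2} = {n0}; idom=n0
  n7: preds {n3,n6}: {n0,n3} ∩ {n0,n1,n2,n4,n6} = {n0}; idom=n0

DF walk-up:
  n2←n1: walk · to n1
  n2←n4: walk n4→n2 to n1
  n3←n0: walk · to n0
  n3←n2: walk n2→n1 to n0
  n7←n3: walk n3 to n0
  n7←n6: walk n6→n4→n2→n1 to n0
  n0 → ∅
  n1 → {n3,n7}
  n2 → {n2,n3,n7}
  n3 → {n7}
  n4 → {n2,n7}
  n5 → ∅
  n6 → {n7}
  n7 → ∅

DF(n3) = ["n7"]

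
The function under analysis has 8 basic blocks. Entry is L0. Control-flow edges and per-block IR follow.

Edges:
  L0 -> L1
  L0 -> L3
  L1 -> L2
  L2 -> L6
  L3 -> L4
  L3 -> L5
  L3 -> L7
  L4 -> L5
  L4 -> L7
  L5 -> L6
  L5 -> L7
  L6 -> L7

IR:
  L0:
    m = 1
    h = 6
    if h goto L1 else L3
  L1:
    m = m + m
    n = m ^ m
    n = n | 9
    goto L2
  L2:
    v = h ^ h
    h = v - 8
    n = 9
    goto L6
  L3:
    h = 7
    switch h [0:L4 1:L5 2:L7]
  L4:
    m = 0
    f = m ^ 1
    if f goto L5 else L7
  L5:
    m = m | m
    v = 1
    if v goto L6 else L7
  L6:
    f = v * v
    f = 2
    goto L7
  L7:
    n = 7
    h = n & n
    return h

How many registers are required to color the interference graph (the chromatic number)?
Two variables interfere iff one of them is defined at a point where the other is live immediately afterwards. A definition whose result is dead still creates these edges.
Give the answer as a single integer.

Block summaries:
  L0: {h,m} / ∅
  L1: {m,n} / {m}
  L2: {h,n,v} / {h}
  L3: {h} / ∅
  L4: {f,m} / ∅
  L5: {m,v} / {m}
  L6: {f} / {v}
  L7: {h,n} / ∅

Live sets:
  L0: in=∅ out={h,m}
  L1: in={h,m} out={h}
  L2: in={h} out={v}
  L3: in={m} out={m}
  L4: in=∅ out={m}
  L5: in={m} out={v}
  L6: in={v} out=∅
  L7: in=∅ out=∅

Conflict graph:
  f↔{m}
  h↔{m,n,v}
  m↔{f,h}
  n↔{h,v}
  v↔{h,n}

Registers:
  clique {h,n,v} ⇒ need ≥ 3
  3-colouring: r0={f,h}  r1={m,n}  r2={v}
  χ = 3

Answer: 3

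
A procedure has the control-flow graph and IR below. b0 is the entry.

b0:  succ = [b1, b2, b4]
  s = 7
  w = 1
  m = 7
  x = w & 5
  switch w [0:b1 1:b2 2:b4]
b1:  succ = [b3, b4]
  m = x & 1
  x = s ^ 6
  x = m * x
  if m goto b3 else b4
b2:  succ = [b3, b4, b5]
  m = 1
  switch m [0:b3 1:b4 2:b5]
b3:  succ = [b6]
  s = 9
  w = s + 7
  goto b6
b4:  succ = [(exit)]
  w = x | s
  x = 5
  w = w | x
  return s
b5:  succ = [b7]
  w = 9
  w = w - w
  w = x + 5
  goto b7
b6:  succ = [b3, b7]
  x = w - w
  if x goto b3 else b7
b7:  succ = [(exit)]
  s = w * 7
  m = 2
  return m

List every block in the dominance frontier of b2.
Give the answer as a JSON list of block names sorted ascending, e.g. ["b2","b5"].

Answer: ["b3", "b4", "b7"]

Working:
idom tree: b1←b0 b2←b0 b3←b0 b4←b0 b5←b2 b6←b3 b7←b0
Join-block Dom:
  b3: preds {b1,b2,b6}: {b0,b1} ∩ {b0,b2} ∩ {b0,b3,b6} = {b0}; idom=b0
  b4: preds {b0,b1,b2}: {b0} ∩ {b0,b1} ∩ {b0,b2} = {b0}; idom=b0
  b7: preds {b5,b6}: {b0,b2,b5} ∩ {b0,b3,b6} = {b0}; idom=b0

Frontier:
  b3←b1: walk b1 to b0
  b3←b2: walk b2 to b0
  b3←b6: walk b6→b3 to b0
  b4←b0: walk · to b0
  b4←b1: walk b1 to b0
  b4←b2: walk b2 to b0
  b7←b5: walk b5→b2 to b0
  b7←b6: walk b6→b3 to b0
  b0 → ∅
  b1 → {b3,b4}
  b2 → {b3,b4,b7}
  b3 → {b3,b7}
  b4 → ∅
  b5 → {b7}
  b6 → {b3,b7}
  b7 → ∅

DF(b2) = ["b3", "b4", "b7"]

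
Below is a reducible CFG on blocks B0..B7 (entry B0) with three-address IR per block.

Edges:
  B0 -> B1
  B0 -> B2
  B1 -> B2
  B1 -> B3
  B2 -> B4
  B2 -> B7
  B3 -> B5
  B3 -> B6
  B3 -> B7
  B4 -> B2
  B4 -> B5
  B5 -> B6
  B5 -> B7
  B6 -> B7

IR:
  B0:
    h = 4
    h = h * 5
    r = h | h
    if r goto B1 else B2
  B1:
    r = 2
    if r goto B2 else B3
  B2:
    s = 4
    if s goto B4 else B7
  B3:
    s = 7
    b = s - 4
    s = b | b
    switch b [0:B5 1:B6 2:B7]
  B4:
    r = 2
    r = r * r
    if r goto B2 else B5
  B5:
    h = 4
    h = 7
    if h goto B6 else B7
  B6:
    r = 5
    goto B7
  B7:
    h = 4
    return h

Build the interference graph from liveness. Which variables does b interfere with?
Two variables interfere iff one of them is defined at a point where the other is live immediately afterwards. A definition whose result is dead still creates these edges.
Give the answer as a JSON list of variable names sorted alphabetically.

Per-block:
  B0: def={h,r} ue=∅
  B1: def={r} ue=∅
  B2: def={s} ue=∅
  B3: def={b,s} ue=∅
  B4: def={r} ue=∅
  B5: def={h} ue=∅
  B6: def={r} ue=∅
  B7: def={h} ue=∅

Live sets:
  live B0: ∅→∅
  live B1: ∅→∅
  live B2: ∅→∅
  live B3: ∅→∅
  live B4: ∅→∅
  live B5: ∅→∅
  live B6: ∅→∅
  live B7: ∅→∅

Interference:
  b↔{s}
  h↔∅
  r↔∅
  s↔{b}

N(b) = ["s"]

Answer: ["s"]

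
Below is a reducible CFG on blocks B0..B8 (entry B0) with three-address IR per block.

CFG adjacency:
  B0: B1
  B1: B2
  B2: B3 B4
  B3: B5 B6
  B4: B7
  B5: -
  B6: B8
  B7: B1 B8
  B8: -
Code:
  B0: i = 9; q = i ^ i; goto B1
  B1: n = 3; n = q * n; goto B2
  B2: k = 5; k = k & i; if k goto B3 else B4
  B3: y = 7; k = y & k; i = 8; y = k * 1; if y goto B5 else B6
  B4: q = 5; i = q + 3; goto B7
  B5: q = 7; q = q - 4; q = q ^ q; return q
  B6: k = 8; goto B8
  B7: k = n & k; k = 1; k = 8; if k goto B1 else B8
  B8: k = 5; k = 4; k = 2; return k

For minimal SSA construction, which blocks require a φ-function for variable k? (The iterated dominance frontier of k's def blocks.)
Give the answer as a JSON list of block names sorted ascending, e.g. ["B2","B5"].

idom tree: B1←B0 B2←B1 B3←B2 B4←B2 B5←B3 B6←B3 B7←B4 B8←B2
Join-block Dom:
  B1: preds {B0,B7}: {B0} ∩ {B0,B1,B2,B4,B7} = {B0}; idom=B0
  B8: preds {B6,B7}: {B0,B1,B2,B3,B6} ∩ {B0,B1,B2,B4,B7} = {B0,B1,B2}; idom=B2

Frontier:
  B1←B0: walk · to B0
  B1←B7: walk B7→B4→B2→B1 to B0
  B8←B6: walk B6→B3 to B2
  B8←B7: walk B7→B4 to B2
  DF(B0)=∅
  DF(B1)={B1}
  DF(B2)={B1}
  DF(B3)={B8}
  DF(B4)={B1,B8}
  DF(B5)=∅
  DF(B6)={B8}
  DF(B7)={B1,B8}
  DF(B8)=∅

φ for k: defs {B2,B3,B6,B7,B8}
  DF⁺ = {B1,B8}

Answer: ["B1", "B8"]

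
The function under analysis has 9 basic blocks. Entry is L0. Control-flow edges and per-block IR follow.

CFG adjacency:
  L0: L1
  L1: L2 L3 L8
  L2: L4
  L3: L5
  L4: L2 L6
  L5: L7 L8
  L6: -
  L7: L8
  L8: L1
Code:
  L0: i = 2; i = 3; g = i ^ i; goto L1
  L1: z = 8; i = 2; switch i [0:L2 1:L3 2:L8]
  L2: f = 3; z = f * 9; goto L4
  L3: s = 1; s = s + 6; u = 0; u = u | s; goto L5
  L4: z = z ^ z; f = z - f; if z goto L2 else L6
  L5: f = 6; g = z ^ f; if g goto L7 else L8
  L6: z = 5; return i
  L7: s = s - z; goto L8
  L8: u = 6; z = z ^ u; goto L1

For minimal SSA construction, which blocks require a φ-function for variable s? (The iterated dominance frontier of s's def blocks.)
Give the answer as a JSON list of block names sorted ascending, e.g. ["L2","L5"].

Answer: ["L1", "L8"]

Working:
idom tree: L1←L0 L2←L1 L3←L1 L4←L2 L5←L3 L6←L4 L7←L5 L8←L1
Join-block Dom:
  L1: preds {L0,L8}: {L0} ∩ {L0,L1,L8} = {L0}; idom=L0
  L2: preds {L1,L4}: {L0,L1} ∩ {L0,L1,L2,L4} = {L0,L1}; idom=L1
  L8: preds {L1,L5,L7}: {L0,L1} ∩ {L0,L1,L3,L5} ∩ {L0,L1,L3,L5,L7} = {L0,L1}; idom=L1

DF walk-up:
  join L1 pred L0: · stop@L0
  join L1 pred L8: L8→L1 stop@L0
  join L2 pred L1: · stop@L1
  join L2 pred L4: L4→L2 stop@L1
  join L8 pred L1: · stop@L1
  join L8 pred L5: L5→L3 stop@L1
  join L8 pred L7: L7→L5→L3 stop@L1
  L0 → ∅
  L1 → {L1}
  L2 → {L2}
  L3 → {L8}
  L4 → {L2}
  L5 → {L8}
  L6 → ∅
  L7 → {L8}
  L8 → {L1}

φ for s: defs {L3,L7}
  DF⁺ = {L1,L8}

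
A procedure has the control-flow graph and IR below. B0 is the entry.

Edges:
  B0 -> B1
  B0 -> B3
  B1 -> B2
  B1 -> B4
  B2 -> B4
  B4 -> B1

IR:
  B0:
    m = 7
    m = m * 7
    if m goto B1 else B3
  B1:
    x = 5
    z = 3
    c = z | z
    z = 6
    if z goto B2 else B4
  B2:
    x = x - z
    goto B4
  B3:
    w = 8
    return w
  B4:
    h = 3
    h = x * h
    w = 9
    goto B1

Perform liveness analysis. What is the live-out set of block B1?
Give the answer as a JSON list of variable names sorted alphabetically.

def/use:
  B0: def={m} ue=∅
  B1: def={c,x,z} ue=∅
  B2: def={x} ue={x,z}
  B3: def={w} ue=∅
  B4: def={h,w} ue={x}

Liveness:
  B0 li=∅ lo=∅
  B1 li=∅ lo={x,z}
  B2 li={x,z} lo={x}
  B3 li=∅ lo=∅
  B4 li={x} lo=∅

live-out(B1) = ["x", "z"]

Answer: ["x", "z"]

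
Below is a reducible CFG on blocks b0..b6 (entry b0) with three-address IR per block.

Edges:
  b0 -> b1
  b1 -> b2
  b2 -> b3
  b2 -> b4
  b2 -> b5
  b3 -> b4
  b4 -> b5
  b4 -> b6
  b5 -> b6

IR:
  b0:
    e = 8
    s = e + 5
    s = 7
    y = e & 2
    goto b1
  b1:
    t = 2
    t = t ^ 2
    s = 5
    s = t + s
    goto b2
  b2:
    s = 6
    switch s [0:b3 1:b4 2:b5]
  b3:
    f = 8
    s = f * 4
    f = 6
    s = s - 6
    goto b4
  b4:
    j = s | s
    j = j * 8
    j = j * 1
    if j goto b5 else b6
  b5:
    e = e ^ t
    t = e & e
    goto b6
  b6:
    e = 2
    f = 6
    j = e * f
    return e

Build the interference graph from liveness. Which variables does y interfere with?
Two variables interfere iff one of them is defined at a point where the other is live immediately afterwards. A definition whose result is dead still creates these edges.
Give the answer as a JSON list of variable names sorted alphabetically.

Answer: ["e"]

Working:
Per-block:
  b0: def={e,s,y} ue=∅
  b1: def={s,t} ue=∅
  b2: def={s} ue=∅
  b3: def={f,s} ue=∅
  b4: def={j} ue={s}
  b5: def={e,t} ue={e,t}
  b6: def={e,f,j} ue=∅

Backward fixpoint:
  live b0: ∅→{e}
  live b1: {e}→{e,t}
  live b2: {e,t}→{e,s,t}
  live b3: {e,t}→{e,s,t}
  live b4: {e,s,t}→{e,t}
  live b5: {e,t}→∅
  live b6: ∅→∅

Conflict graph:
  e↔{f,j,s,t,y}
  f↔{e,s,t}
  j↔{e,t}
  s↔{e,f,t}
  t↔{e,f,j,s}
  y↔{e}

N(y) = ["e"]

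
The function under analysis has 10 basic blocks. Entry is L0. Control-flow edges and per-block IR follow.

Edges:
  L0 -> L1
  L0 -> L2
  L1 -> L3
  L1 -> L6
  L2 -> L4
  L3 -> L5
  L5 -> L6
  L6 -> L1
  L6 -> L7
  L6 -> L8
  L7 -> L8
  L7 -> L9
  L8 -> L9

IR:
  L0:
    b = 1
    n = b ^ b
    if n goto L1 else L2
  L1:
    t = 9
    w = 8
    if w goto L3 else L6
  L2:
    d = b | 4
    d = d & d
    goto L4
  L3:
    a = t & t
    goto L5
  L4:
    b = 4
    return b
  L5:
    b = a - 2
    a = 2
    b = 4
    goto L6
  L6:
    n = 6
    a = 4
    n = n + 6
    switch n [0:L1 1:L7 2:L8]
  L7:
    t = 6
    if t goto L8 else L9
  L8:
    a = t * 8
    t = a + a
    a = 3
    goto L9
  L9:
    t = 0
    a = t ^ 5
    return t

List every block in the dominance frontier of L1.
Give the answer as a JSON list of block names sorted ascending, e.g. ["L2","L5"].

Answer: ["L1"]

Analysis:
idom tree: L1←L0 L2←L0 L3←L1 L4←L2 L5←L3 L6←L1 L7←L6 L8←L6 L9←L6
Join-block Dom:
  L1: preds {L0,L6}: {L0} ∩ {L0,L1,L6} = {L0}; idom=L0
  L6: preds {L1,L5}: {L0,L1} ∩ {L0,L1,L3,L5} = {L0,L1}; idom=L1
  L8: preds {L6,L7}: {L0,L1,L6} ∩ {L0,L1,L6,L7} = {L0,L1,L6}; idom=L6
  L9: preds {L7,L8}: {L0,L1,L6,L7} ∩ {L0,L1,L6,L8} = {L0,L1,L6}; idom=L6

DF derivation:
  join L1 pred L0: · stop@L0
  join L1 pred L6: L6→L1 stop@L0
  join L6 pred L1: · stop@L1
  join L6 pred L5: L5→L3 stop@L1
  join L8 pred L6: · stop@L6
  join L8 pred L7: L7 stop@L6
  join L9 pred L7: L7 stop@L6
  join L9 pred L8: L8 stop@L6
  L0 → ∅
  L1 → {L1}
  L2 → ∅
  L3 → {L6}
  L4 → ∅
  L5 → {L6}
  L6 → {L1}
  L7 → {L8,L9}
  L8 → {L9}
  L9 → ∅

DF(L1) = ["L1"]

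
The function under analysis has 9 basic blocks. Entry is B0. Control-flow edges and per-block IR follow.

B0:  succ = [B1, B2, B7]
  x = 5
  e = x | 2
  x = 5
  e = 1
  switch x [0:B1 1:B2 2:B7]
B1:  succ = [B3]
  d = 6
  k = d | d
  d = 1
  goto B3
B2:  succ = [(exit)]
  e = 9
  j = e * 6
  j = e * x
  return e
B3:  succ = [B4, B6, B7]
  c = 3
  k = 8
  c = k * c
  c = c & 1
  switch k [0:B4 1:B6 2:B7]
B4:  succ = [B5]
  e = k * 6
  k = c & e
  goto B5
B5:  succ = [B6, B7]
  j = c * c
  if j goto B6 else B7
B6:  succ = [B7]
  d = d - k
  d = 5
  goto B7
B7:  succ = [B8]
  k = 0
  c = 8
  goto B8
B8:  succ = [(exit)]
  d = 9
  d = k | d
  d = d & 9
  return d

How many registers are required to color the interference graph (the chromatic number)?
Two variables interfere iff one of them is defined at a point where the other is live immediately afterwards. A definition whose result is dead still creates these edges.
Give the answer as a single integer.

Answer: 3

Analysis:
Per-block:
  B0: {e,x} / ∅
  B1: {d,k} / ∅
  B2: {e,j} / {x}
  B3: {c,k} / ∅
  B4: {e,k} / {c,k}
  B5: {j} / {c}
  B6: {d} / {d,k}
  B7: {c,k} / ∅
  B8: {d} / {k}

Backward fixpoint:
  live B0: ∅→{x}
  live B1: ∅→{d}
  live B2: {x}→∅
  live B3: {d}→{c,d,k}
  live B4: {c,d,k}→{c,d,k}
  live B5: {c,d,k}→{d,k}
  live B6: {d,k}→∅
  live B7: ∅→{k}
  live B8: {k}→∅

Interfere edges:
  c: {d,e,k}
  d: {c,e,j,k}
  e: {c,d,j,x}
  j: {d,e,k,x}
  k: {c,d,j}
  x: {e,j}

Chromatic number:
  {c,d,e} pairwise interfere (3-clique) ⇒ χ ≥ 3
  3-colouring: c0={d,x}  c1={e,k}  c2={c,j}
  χ = 3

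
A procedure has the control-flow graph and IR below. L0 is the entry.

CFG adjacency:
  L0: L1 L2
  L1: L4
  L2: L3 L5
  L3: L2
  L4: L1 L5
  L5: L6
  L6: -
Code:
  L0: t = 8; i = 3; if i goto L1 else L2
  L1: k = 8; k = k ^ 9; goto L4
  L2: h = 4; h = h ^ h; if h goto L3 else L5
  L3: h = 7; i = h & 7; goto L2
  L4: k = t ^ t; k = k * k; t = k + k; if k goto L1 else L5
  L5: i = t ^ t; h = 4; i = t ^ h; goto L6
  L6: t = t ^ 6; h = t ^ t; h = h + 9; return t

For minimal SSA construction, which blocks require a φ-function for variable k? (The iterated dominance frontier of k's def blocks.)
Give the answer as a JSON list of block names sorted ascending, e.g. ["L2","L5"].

Answer: ["L1", "L5"]

Working:
idom tree: L1←L0 L2←L0 L3←L2 L4←L1 L5←L0 L6←L5
Dom∩ at merges:
  L1: preds {L0,L4}: {L0} ∩ {L0,L1,L4} = {L0}; idom=L0
  L2: preds {L0,L3}: {L0} ∩ {L0,L2,L3} = {L0}; idom=L0
  L5: preds {L2,L4}: {L0,L2} ∩ {L0,L1,L4} = {L0}; idom=L0

DF walk-up:
  join L1 pred L0: · stop@L0
  join L1 pred L4: L4→L1 stop@L0
  join L2 pred L0: · stop@L0
  join L2 pred L3: L3→L2 stop@L0
  join L5 pred L2: L2 stop@L0
  join L5 pred L4: L4→L1 stop@L0
  L0 → ∅
  L1 → {L1,L5}
  L2 → {L2,L5}
  L3 → {L2}
  L4 → {L1,L5}
  L5 → ∅
  L6 → ∅

φ for k: defs {L1,L4}
  DF⁺ = {L1,L5}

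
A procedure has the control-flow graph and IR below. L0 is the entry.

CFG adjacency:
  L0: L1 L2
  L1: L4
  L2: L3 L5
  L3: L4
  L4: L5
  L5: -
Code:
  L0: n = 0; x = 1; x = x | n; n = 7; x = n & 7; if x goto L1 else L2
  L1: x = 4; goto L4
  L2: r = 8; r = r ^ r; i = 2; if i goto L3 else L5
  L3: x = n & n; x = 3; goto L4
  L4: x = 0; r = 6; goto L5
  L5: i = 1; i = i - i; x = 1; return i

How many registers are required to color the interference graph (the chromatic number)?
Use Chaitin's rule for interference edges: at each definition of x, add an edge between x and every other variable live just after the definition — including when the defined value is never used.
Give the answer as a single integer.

Answer: 3

Analysis:
def/use:
  L0 def {n,x} use ∅
  L1 def {x} use ∅
  L2 def {i,r} use ∅
  L3 def {x} use {n}
  L4 def {r,x} use ∅
  L5 def {i,x} use ∅

Backward fixpoint:
  L0 li=∅ lo={n}
  L1 li=∅ lo=∅
  L2 li={n} lo={n}
  L3 li={n} lo=∅
  L4 li=∅ lo=∅
  L5 li=∅ lo=∅

Conflict graph:
  i↔{n,x}
  n↔{i,r,x}
  r↔{n}
  x↔{i,n}

Registers:
  {i,n,x} pairwise interfere (3-clique) ⇒ χ ≥ 3
  assign i→r1 n→r0 r→r1 x→r2 — no edge inside a register ⇒ χ ≤ 3
  χ = 3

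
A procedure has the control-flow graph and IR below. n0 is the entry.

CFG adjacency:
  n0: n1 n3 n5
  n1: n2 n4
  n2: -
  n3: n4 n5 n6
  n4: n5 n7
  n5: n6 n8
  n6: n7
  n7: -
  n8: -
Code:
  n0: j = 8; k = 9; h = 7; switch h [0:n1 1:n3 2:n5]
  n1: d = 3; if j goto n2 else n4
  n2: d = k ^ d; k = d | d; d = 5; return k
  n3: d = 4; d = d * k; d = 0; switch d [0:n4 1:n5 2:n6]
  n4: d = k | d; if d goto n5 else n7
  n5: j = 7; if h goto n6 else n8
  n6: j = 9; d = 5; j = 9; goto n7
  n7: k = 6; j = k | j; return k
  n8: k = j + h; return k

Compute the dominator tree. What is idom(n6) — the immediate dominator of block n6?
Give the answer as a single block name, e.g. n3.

idom tree: n1←n0 n2←n1 n3←n0 n4←n0 n5←n0 n6←n0 n7←n0 n8←n5
Join-block Dom:
  n4: preds {n1,n3}: {n0,n1} ∩ {n0,n3} = {n0}; idom=n0
  n5: preds {n0,n3,n4}: {n0} ∩ {n0,n3} ∩ {n0,n4} = {n0}; idom=n0
  n6: preds {n3,n5}: {n0,n3} ∩ {n0,n5} = {n0}; idom=n0
  n7: preds {n4,n6}: {n0,n4} ∩ {n0,n6} = {n0}; idom=n0

idom(n6) = n0

Answer: n0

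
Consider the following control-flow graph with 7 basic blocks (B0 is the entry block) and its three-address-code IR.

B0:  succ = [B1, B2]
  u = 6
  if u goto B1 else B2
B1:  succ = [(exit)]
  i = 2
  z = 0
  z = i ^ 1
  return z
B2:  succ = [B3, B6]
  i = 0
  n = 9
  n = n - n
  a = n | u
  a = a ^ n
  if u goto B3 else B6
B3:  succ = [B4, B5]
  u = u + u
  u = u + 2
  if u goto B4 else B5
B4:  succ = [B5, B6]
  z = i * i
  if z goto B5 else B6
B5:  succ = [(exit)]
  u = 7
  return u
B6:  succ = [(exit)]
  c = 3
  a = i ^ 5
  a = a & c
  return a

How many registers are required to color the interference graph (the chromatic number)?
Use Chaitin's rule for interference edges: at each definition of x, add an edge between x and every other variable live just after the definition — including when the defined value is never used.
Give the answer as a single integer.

def/use:
  B0: {u} / ∅
  B1: {i,z} / ∅
  B2: {a,i,n} / {u}
  B3: {u} / {u}
  B4: {z} / {i}
  B5: {u} / ∅
  B6: {a,c} / {i}

Live sets:
  B0 li=∅ lo={u}
  B1 li=∅ lo=∅
  B2 li={u} lo={i,u}
  B3 li={i,u} lo={i}
  B4 li={i} lo={i}
  B5 li=∅ lo=∅
  B6 li={i} lo=∅

Interference:
  a: {c,i,n,u}
  c: {a,i}
  i: {a,c,n,u,z}
  n: {a,i,u}
  u: {a,i,n}
  z: {i}

Colouring:
  {a,i,n,u} pairwise interfere (4-clique) ⇒ χ ≥ 4
  4-colouring: r0={i}  r1={a,z}  r2={c,n}  r3={u}
  χ = 4

Answer: 4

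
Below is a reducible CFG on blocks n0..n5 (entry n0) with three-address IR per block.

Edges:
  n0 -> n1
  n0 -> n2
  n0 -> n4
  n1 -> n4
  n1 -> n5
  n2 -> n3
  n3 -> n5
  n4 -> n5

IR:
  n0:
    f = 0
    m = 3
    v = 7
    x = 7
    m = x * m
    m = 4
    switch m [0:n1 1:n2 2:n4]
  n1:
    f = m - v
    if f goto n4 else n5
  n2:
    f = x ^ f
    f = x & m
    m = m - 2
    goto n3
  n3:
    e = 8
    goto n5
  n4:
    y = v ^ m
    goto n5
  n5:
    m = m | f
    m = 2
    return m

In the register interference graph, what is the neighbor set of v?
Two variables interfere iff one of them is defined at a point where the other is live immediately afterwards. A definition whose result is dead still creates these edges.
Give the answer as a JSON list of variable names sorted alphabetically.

Answer: ["f", "m", "x"]

Working:
Per-block:
  n0: {f,m,v,x} / ∅
  n1: {f} / {m,v}
  n2: {f,m} / {f,m,x}
  n3: {e} / ∅
  n4: {y} / {m,v}
  n5: {m} / {f,m}

Live sets:
  live n0: ∅→{f,m,v,x}
  live n1: {m,v}→{f,m,v}
  live n2: {f,m,x}→{f,m}
  live n3: {f,m}→{f,m}
  live n4: {f,m,v}→{f,m}
  live n5: {f,m}→∅

Interference:
  e↔{f,m}
  f↔{e,m,v,x,y}
  m↔{e,f,v,x,y}
  v↔{f,m,x}
  x↔{f,m,v}
  y↔{f,m}

N(v) = ["f", "m", "x"]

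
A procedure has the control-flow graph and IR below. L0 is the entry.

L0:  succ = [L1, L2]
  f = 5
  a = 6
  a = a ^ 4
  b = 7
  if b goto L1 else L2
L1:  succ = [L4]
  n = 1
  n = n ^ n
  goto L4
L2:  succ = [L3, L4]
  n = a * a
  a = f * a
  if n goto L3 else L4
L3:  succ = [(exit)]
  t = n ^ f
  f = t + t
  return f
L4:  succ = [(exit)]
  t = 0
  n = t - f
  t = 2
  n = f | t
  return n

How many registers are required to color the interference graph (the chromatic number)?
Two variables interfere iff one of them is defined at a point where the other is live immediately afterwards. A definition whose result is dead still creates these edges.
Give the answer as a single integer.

Answer: 3

Analysis:
def/use:
  L0: {a,b,f} / ∅
  L1: {n} / ∅
  L2: {a,n} / {a,f}
  L3: {f,t} / {f,n}
  L4: {n,t} / {f}

Backward fixpoint:
  live L0: ∅→{a,f}
  live L1: {f}→{f}
  live L2: {a,f}→{f,n}
  live L3: {f,n}→∅
  live L4: {f}→∅

Conflict graph:
  a: {b,f,n}
  b: {a,f}
  f: {a,b,n,t}
  n: {a,f}
  t: {f}

Chromatic number:
  lower bound: {a,b,f} mutually conflict ⇒ χ ≥ 3
  assign a→c1 b→c2 f→c0 n→c2 t→c1 — no edge inside a register ⇒ χ ≤ 3
  χ = 3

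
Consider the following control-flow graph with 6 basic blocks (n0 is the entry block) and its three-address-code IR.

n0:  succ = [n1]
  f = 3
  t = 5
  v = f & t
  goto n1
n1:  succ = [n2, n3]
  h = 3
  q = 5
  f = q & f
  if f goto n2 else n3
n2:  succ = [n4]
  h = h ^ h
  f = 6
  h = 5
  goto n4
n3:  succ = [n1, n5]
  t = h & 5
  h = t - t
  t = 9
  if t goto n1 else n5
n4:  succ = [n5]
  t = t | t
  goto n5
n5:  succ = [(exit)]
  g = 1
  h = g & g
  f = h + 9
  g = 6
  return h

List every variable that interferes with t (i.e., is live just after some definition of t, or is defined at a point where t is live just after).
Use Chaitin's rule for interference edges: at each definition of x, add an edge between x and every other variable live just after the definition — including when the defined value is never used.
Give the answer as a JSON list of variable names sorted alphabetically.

Answer: ["f", "h", "q", "v"]

Working:
Block summaries:
  n0: def={f,t,v} ue=∅
  n1: def={f,h,q} ue={f}
  n2: def={f,h} ue={h}
  n3: def={h,t} ue={h}
  n4: def={t} ue={t}
  n5: def={f,g,h} ue=∅

Live sets:
  n0 li=∅ lo={f,t}
  n1 li={f,t} lo={f,h,t}
  n2 li={h,t} lo={t}
  n3 li={f,h} lo={f,t}
  n4 li={t} lo=∅
  n5 li=∅ lo=∅

Interference:
  f: {h,q,t,v}
  g: {h}
  h: {f,g,q,t}
  q: {f,h,t}
  t: {f,h,q,v}
  v: {f,t}

N(t) = ["f", "h", "q", "v"]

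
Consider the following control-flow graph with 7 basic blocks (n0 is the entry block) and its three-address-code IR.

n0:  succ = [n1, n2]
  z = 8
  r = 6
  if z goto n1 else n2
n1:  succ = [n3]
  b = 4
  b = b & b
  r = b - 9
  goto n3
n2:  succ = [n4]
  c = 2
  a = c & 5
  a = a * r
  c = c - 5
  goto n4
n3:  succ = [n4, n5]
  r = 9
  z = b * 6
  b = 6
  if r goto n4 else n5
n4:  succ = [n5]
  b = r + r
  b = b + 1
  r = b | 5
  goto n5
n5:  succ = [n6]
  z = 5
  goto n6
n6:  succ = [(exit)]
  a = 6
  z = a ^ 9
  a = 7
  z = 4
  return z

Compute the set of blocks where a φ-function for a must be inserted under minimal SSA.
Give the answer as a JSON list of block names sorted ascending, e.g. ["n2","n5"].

Answer: ["n4", "n5"]

Working:
idom tree: n1←n0 n2←n0 n3←n1 n4←n0 n5←n0 n6←n5
Join-block Dom:
  n4: preds {n2,n3}: {n0,n2} ∩ {n0,n1,n3} = {n0}; idom=n0
  n5: preds {n3,n4}: {n0,n1,n3} ∩ {n0,n4} = {n0}; idom=n0

Frontier:
  n4←n2: walk n2 to n0
  n4←n3: walk n3→n1 to n0
  n5←n3: walk n3→n1 to n0
  n5←n4: walk n4 to n0
  n0: DF=∅
  n1: DF={n4,n5}
  n2: DF={n4}
  n3: DF={n4,n5}
  n4: DF={n5}
  n5: DF=∅
  n6: DF=∅

φ for a: defs {n2,n6}
  DF⁺ = {n4,n5}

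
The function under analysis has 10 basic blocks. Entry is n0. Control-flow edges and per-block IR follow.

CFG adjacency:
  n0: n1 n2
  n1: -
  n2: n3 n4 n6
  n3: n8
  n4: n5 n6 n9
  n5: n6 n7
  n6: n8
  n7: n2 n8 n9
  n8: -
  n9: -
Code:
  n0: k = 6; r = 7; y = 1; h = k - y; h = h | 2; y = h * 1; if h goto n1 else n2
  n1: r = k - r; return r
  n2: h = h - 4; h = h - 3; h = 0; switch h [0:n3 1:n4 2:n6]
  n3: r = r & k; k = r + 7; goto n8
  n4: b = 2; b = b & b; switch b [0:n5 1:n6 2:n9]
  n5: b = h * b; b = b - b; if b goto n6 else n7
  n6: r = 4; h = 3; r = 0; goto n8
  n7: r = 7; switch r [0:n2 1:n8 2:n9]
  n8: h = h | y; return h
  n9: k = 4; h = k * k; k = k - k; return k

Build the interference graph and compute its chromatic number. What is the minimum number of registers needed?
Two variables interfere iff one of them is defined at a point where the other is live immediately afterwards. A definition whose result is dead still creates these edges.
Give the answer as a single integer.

Answer: 4

Analysis:
Per-block:
  n0: {h,k,r,y} / ∅
  n1: {r} / {k,r}
  n2: {h} / {h}
  n3: {k,r} / {k,r}
  n4: {b} / ∅
  n5: {b} / {b,h}
  n6: {h,r} / ∅
  n7: {r} / ∅
  n8: {h} / {h,y}
  n9: {h,k} / ∅

Liveness:
  n0 li=∅ lo={h,k,r,y}
  n1 li={k,r} lo=∅
  n2 li={h,k,r,y} lo={h,k,r,y}
  n3 li={h,k,r,y} lo={h,y}
  n4 li={h,k,y} lo={b,h,k,y}
  n5 li={b,h,k,y} lo={h,k,y}
  n6 li={y} lo={h,y}
  n7 li={h,k,y} lo={h,k,r,y}
  n8 li={h,y} lo=∅
  n9 li=∅ lo=∅

Conflict graph:
  b — {h,k,y}
  h — {b,k,r,y}
  k — {b,h,r,y}
  r — {h,k,y}
  y — {b,h,k,r}

Colouring:
  clique {b,h,k,y} ⇒ need ≥ 4
  assign b→c3 h→c0 k→c1 r→c3 y→c2 — no edge inside a register ⇒ χ ≤ 4
  χ = 4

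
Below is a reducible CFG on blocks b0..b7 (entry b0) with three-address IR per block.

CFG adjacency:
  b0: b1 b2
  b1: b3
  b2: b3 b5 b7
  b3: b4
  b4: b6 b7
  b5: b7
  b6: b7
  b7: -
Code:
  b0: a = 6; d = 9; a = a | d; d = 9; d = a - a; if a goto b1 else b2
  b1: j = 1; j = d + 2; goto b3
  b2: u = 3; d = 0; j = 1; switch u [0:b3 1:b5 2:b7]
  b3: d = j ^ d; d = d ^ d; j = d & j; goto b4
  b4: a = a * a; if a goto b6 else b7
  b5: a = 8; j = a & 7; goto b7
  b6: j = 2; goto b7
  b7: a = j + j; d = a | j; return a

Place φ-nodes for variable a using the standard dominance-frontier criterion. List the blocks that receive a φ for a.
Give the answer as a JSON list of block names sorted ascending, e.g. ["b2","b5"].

Answer: ["b7"]

Analysis:
idom tree: b1←b0 b2←b0 b3←b0 b4←b3 b5←b2 b6←b4 b7←b0
Dom at joins:
  b3: preds {b1,b2}: {b0,b1} ∩ {b0,b2} = {b0}; idom=b0
  b7: preds {b2,b4,b5,b6}: {b0,b2} ∩ {b0,b3,b4} ∩ {b0,b2,b5} ∩ {b0,b3,b4,b6} = {b0}; idom=b0

DF derivation:
  join b3 pred b1: b1 stop@b0
  join b3 pred b2: b2 stop@b0
  join b7 pred b2: b2 stop@b0
  join b7 pred b4: b4→b3 stop@b0
  join b7 pred b5: b5→b2 stop@b0
  join b7 pred b6: b6→b4→b3 stop@b0
  b0: DF=∅
  b1: DF={b3}
  b2: DF={b3,b7}
  b3: DF={b7}
  b4: DF={b7}
  b5: DF={b7}
  b6: DF={b7}
  b7: DF=∅

φ for a: defs {b0,b4,b5,b7}
  DF⁺ = {b7}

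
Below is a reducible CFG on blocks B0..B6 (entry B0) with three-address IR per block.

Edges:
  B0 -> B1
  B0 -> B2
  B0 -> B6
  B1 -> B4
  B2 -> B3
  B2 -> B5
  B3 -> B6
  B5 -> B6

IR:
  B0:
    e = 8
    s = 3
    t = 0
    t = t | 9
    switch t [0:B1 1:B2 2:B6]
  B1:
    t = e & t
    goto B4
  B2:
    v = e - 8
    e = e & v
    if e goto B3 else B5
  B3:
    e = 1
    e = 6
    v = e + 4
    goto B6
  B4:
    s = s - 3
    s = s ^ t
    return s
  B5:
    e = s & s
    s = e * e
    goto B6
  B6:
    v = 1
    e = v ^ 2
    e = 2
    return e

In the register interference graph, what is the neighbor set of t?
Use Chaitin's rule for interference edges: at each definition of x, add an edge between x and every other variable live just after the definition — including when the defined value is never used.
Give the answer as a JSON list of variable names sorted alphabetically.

Answer: ["e", "s"]

Analysis:
Per-block:
  B0: def={e,s,t} ue=∅
  B1: def={t} ue={e,t}
  B2: def={e,v} ue={e}
  B3: def={e,v} ue=∅
  B4: def={s} ue={s,t}
  B5: def={e,s} ue={s}
  B6: def={e,v} ue=∅

Backward fixpoint:
  live B0: ∅→{e,s,t}
  live B1: {e,s,t}→{s,t}
  live B2: {e,s}→{s}
  live B3: ∅→∅
  live B4: {s,t}→∅
  live B5: {s}→∅
  live B6: ∅→∅

Interference:
  e — {s,t,v}
  s — {e,t,v}
  t — {e,s}
  v — {e,s}

N(t) = ["e", "s"]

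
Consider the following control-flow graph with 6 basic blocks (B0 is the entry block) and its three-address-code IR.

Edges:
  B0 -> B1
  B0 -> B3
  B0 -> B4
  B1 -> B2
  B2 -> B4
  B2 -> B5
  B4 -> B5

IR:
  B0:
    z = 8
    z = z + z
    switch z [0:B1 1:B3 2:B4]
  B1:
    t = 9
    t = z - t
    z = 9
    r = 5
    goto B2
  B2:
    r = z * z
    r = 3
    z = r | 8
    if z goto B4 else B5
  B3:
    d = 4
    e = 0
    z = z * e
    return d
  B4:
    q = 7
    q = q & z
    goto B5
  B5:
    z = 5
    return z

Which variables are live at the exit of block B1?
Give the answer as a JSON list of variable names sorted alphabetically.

Per-block:
  B0 def {z} use ∅
  B1 def {r,t,z} use {z}
  B2 def {r,z} use {z}
  B3 def {d,e,z} use {z}
  B4 def {q} use {z}
  B5 def {z} use ∅

Liveness:
  B0: in=∅ out={z}
  B1: in={z} out={z}
  B2: in={z} out={z}
  B3: in={z} out=∅
  B4: in={z} out=∅
  B5: in=∅ out=∅

live-out(B1) = ["z"]

Answer: ["z"]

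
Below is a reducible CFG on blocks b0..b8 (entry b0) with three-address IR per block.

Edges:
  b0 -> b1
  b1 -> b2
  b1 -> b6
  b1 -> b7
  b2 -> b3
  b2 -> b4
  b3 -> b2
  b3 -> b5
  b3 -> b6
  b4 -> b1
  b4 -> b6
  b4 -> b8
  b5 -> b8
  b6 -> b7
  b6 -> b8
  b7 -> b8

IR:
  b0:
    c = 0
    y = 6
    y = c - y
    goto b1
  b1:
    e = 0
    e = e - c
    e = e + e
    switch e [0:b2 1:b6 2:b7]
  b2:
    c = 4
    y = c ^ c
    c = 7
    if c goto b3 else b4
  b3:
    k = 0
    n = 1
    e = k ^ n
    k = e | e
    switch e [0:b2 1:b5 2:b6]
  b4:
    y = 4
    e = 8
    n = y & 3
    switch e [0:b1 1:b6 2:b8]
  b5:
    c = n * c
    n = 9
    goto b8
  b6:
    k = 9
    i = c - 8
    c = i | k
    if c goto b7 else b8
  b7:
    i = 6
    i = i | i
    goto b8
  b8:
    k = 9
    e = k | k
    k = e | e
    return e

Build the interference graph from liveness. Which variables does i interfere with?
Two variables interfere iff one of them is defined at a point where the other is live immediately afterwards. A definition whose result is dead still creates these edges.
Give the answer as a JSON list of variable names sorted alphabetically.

Answer: ["k"]

Derivation:
Per-block:
  b0: def={c,y} ue=∅
  b1: def={e} ue={c}
  b2: def={c,y} ue=∅
  b3: def={e,k,n} ue=∅
  b4: def={e,n,y} ue=∅
  b5: def={c,n} ue={c,n}
  b6: def={c,i,k} ue={c}
  b7: def={i} ue=∅
  b8: def={e,k} ue=∅

Liveness:
  live b0: ∅→{c}
  live b1: {c}→{c}
  live b2: ∅→{c}
  live b3: {c}→{c,n}
  live b4: {c}→{c}
  live b5: {c,n}→∅
  live b6: {c}→∅
  live b7: ∅→∅
  live b8: ∅→∅

Interfere edges:
  c — {e,k,n,y}
  e — {c,k,n,y}
  i — {k}
  k — {c,e,i,n}
  n — {c,e,k}
  y — {c,e}

N(i) = ["k"]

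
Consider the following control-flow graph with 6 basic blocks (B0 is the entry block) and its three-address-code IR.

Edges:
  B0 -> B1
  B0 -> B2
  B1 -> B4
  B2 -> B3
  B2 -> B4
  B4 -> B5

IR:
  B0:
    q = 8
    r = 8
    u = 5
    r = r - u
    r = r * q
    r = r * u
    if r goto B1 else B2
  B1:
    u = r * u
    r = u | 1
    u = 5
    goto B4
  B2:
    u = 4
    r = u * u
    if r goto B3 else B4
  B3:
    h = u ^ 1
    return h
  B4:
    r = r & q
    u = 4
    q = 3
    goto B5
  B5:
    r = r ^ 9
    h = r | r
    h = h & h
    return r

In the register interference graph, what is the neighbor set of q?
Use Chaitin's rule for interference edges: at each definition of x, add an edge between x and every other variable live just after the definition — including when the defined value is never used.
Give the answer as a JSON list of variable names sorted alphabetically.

Answer: ["r", "u"]

Derivation:
Block summaries:
  B0: {q,r,u} / ∅
  B1: {r,u} / {r,u}
  B2: {r,u} / ∅
  B3: {h} / {u}
  B4: {q,r,u} / {q,r}
  B5: {h,r} / {r}

Liveness:
  B0: in=∅ out={q,r,u}
  B1: in={q,r,u} out={q,r}
  B2: in={q} out={q,r,u}
  B3: in={u} out=∅
  B4: in={q,r} out={r}
  B5: in={r} out=∅

Interference:
  h — {r}
  q — {r,u}
  r — {h,q,u}
  u — {q,r}

N(q) = ["r", "u"]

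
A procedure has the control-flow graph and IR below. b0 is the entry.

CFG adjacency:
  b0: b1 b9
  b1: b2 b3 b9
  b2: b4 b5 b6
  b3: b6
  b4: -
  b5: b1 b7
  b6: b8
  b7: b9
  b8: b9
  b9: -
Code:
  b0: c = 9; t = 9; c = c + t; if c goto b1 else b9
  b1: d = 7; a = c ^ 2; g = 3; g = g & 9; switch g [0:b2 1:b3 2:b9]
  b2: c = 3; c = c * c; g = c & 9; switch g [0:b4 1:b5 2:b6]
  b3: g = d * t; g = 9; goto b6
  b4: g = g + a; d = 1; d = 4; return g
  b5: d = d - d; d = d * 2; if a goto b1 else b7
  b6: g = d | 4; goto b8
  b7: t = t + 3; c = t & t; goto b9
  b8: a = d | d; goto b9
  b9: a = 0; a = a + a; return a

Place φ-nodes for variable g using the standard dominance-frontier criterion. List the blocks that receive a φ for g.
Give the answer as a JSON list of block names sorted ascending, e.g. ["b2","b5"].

Answer: ["b1", "b6", "b9"]

Analysis:
idom tree: b1←b0 b2←b1 b3←b1 b4←b2 b5←b2 b6←b1 b7←b5 b8←b6 b9←b0
Join-block Dom:
  b1: preds {b0,b5}: {b0} ∩ {b0,b1,b2,b5} = {b0}; idom=b0
  b6: preds {b2,b3}: {b0,b1,b2} ∩ {b0,b1,b3} = {b0,b1}; idom=b1
  b9: preds {b0,b1,b7,b8}: {b0} ∩ {b0,b1} ∩ {b0,b1,b2,b5,b7} ∩ {b0,b1,b6,b8} = {b0}; idom=b0

DF walk-up:
  join b1 pred b0: · stop@b0
  join b1 pred b5: b5→b2→b1 stop@b0
  join b6 pred b2: b2 stop@b1
  join b6 pred b3: b3 stop@b1
  join b9 pred b0: · stop@b0
  join b9 pred b1: b1 stop@b0
  join b9 pred b7: b7→b5→b2→b1 stop@b0
  join b9 pred b8: b8→b6→b1 stop@b0
  b0: DF=∅
  b1: DF={b1,b9}
  b2: DF={b1,b6,b9}
  b3: DF={b6}
  b4: DF=∅
  b5: DF={b1,b9}
  b6: DF={b9}
  b7: DF={b9}
  b8: DF={b9}
  b9: DF=∅

φ for g: defs {b1,b2,b3,b4,b6}
  DF⁺ = {b1,b6,b9}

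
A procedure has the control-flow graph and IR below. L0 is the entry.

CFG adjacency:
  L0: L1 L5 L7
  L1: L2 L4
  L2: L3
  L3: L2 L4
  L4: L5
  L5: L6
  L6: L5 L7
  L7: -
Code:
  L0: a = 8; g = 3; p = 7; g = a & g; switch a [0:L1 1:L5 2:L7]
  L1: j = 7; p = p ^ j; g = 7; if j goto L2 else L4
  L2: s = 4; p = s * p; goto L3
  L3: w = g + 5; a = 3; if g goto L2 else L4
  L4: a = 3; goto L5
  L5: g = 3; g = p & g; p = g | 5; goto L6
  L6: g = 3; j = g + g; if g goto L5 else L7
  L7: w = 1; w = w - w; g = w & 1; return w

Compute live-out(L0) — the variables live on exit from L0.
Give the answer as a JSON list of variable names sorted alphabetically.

Per-block:
  L0: {a,g,p} / ∅
  L1: {g,j,p} / {p}
  L2: {p,s} / {p}
  L3: {a,w} / {g}
  L4: {a} / ∅
  L5: {g,p} / {p}
  L6: {g,j} / ∅
  L7: {g,w} / ∅

Backward fixpoint:
  live L0: ∅→{p}
  live L1: {p}→{g,p}
  live L2: {g,p}→{g,p}
  live L3: {g,p}→{g,p}
  live L4: {p}→{p}
  live L5: {p}→{p}
  live L6: {p}→{p}
  live L7: ∅→∅

live-out(L0) = ["p"]

Answer: ["p"]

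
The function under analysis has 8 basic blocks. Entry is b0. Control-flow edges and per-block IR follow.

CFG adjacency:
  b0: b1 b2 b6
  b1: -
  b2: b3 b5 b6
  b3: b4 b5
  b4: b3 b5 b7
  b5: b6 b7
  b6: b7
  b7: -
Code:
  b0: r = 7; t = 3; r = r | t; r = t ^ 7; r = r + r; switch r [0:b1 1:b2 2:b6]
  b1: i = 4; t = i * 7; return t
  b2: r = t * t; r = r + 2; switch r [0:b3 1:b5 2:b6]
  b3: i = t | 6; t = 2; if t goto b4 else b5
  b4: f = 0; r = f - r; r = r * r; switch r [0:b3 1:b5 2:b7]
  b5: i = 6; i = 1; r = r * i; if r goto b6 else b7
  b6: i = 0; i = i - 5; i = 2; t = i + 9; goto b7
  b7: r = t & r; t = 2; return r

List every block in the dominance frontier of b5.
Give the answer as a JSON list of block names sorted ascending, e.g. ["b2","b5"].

idom tree: b1←b0 b2←b0 b3←b2 b4←b3 b5←b2 b6←b0 b7←b0
Join-block Dom:
  b3: preds {b2,b4}: {b0,b2} ∩ {b0,b2,b3,b4} = {b0,b2}; idom=b2
  b5: preds {b2,b3,b4}: {b0,b2} ∩ {b0,b2,b3} ∩ {b0,b2,b3,b4} = {b0,b2}; idom=b2
  b6: preds {b0,b2,b5}: {b0} ∩ {b0,b2} ∩ {b0,b2,b5} = {b0}; idom=b0
  b7: preds {b4,b5,b6}: {b0,b2,b3,b4} ∩ {b0,b2,b5} ∩ {b0,b6} = {b0}; idom=b0

DF derivation:
  join b3 pred b2: · stop@b2
  join b3 pred b4: b4→b3 stop@b2
  join b5 pred b2: · stop@b2
  join b5 pred b3: b3 stop@b2
  join b5 pred b4: b4→b3 stop@b2
  join b6 pred b0: · stop@b0
  join b6 pred b2: b2 stop@b0
  join b6 pred b5: b5→b2 stop@b0
  join b7 pred b4: b4→b3→b2 stop@b0
  join b7 pred b5: b5→b2 stop@b0
  join b7 pred b6: b6 stop@b0
  DF(b0)=∅
  DF(b1)=∅
  DF(b2)={b6,b7}
  DF(b3)={b3,b5,b7}
  DF(b4)={b3,b5,b7}
  DF(b5)={b6,b7}
  DF(b6)={b7}
  DF(b7)=∅

DF(b5) = ["b6", "b7"]

Answer: ["b6", "b7"]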